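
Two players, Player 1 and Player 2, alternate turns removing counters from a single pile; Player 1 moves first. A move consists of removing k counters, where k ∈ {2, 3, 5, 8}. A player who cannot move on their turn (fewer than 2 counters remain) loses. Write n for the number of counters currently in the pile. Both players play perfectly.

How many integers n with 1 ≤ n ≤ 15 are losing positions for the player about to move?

Use the standard recursion: the mover loses at a terminal position; elsewhere, the mover wins exactly when some move hands the opponent an L position.
n=0: no move → L
n=1: no move → L
n=2: W (go to 0, an L position)
n=3: W (go to 1, an L position)
n=4: W (go to 1, an L position)
n=5: W (go to 0, an L position)
n=6: W (go to 1, an L position)
n=7: L (options 5(W), 4(W), 2(W) are all W)
n=8: W (go to 0, an L position)
n=9: W (go to 7, an L position)
n=10: W (go to 7, an L position)
n=11: L (options 9(W), 8(W), 6(W), 3(W) are all W)
n=12: W (go to 7, an L position)
n=13: W (go to 11, an L position)
n=14: W (go to 11, an L position)
n=15: W (go to 7, an L position)
L entries with 1 ≤ n ≤ 15 (n=0 is outside the asked range and is not counted): n = 1, 7, 11; that makes 3.

3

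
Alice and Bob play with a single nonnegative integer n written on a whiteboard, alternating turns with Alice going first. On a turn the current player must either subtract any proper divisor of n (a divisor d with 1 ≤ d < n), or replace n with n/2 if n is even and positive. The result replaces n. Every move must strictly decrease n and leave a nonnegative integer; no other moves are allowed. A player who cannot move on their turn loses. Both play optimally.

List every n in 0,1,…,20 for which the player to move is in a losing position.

Work bottom-up. With no move the player to move loses. Otherwise the position is W if at least one move leads to an L position for the opponent, and L if every move leads to a W.
n=0: no move → L
n=1: no move → L
n=2: can move to 1, which is L ⇒ W
n=3: the only move is to 2(W), a W ⇒ L
n=4: can move to 3, which is L ⇒ W
n=5: the only move is to 4(W), a W ⇒ L
n=6: can move to 3, which is L ⇒ W
n=7: the only move is to 6(W), a W ⇒ L
n=8: can move to 7, which is L ⇒ W
n=9: moves to 6(W), 8(W); every one is W ⇒ L
n=10: can move to 5, which is L ⇒ W
n=11: the only move is to 10(W), a W ⇒ L
n=12: can move to 9, which is L ⇒ W
n=13: the only move is to 12(W), a W ⇒ L
n=14: can move to 7, which is L ⇒ W
n=15: moves to 10(W), 12(W), 14(W); every one is W ⇒ L
n=16: can move to 15, which is L ⇒ W
n=17: the only move is to 16(W), a W ⇒ L
n=18: can move to 9, which is L ⇒ W
n=19: the only move is to 18(W), a W ⇒ L
n=20: can move to 15, which is L ⇒ W
Reading off the rows marked L gives the requested list; there are 11 such values of n.

0, 1, 3, 5, 7, 9, 11, 13, 15, 17, 19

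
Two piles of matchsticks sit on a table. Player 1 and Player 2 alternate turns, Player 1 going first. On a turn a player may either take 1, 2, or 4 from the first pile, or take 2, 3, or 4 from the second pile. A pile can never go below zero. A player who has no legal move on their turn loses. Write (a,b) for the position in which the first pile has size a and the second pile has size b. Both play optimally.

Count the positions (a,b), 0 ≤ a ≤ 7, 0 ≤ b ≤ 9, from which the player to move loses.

Classify positions by backward induction: terminal positions (no move available) are L. From any other position, the mover wins iff some move reaches an L.
Every move lowers a or b (never raises either), so fill the grid row by row in increasing a, and left to right within a row: each cell's successors are then already labelled.
      b=0  b=1  b=2  b=3  b=4  b=5  b=6  b=7  b=8  b=9
a=0:    L    L    W    W    W    W    L    L    W    W
a=1:    W    W    L    L    W    W    W    W    L    L
a=2:    W    W    W    W    L    L    W    W    W    W
a=3:    L    L    W    W    W    W    L    L    W    W
a=4:    W    W    L    L    W    W    W    W    L    L
a=5:    W    W    W    W    L    L    W    W    W    W
a=6:    L    L    W    W    W    W    L    L    W    W
a=7:    W    W    L    L    W    W    W    W    L    L
Cells with no legal move (terminal, hence L): (0,0), (0,1).
The remaining L cells, each justified by listing all of its moves:
(0,6): →(0,4)(W), (0,3)(W), (0,2)(W) — all W, so L
(0,7): →(0,5)(W), (0,4)(W), (0,3)(W) — all W, so L
(1,2): →(0,2)(W), (1,0)(W) — all W, so L
(1,3): →(0,3)(W), (1,1)(W), (1,0)(W) — all W, so L
(1,8): →(0,8)(W), (1,6)(W), (1,5)(W), (1,4)(W) — all W, so L
(1,9): →(0,9)(W), (1,7)(W), (1,6)(W), (1,5)(W) — all W, so L
(2,4): →(1,4)(W), (0,4)(W), (2,2)(W), (2,1)(W), (2,0)(W) — all W, so L
(2,5): →(1,5)(W), (0,5)(W), (2,3)(W), (2,2)(W), (2,1)(W) — all W, so L
(3,0): →(2,0)(W), (1,0)(W) — all W, so L
(3,1): →(2,1)(W), (1,1)(W) — all W, so L
(3,6): →(2,6)(W), (1,6)(W), (3,4)(W), (3,3)(W), (3,2)(W) — all W, so L
(3,7): →(2,7)(W), (1,7)(W), (3,5)(W), (3,4)(W), (3,3)(W) — all W, so L
(4,2): →(3,2)(W), (2,2)(W), (0,2)(W), (4,0)(W) — all W, so L
(4,3): →(3,3)(W), (2,3)(W), (0,3)(W), (4,1)(W), (4,0)(W) — all W, so L
(4,8): →(3,8)(W), (2,8)(W), (0,8)(W), (4,6)(W), (4,5)(W), (4,4)(W) — all W, so L
(4,9): →(3,9)(W), (2,9)(W), (0,9)(W), (4,7)(W), (4,6)(W), (4,5)(W) — all W, so L
(5,4): →(4,4)(W), (3,4)(W), (1,4)(W), (5,2)(W), (5,1)(W), (5,0)(W) — all W, so L
(5,5): →(4,5)(W), (3,5)(W), (1,5)(W), (5,3)(W), (5,2)(W), (5,1)(W) — all W, so L
(6,0): →(5,0)(W), (4,0)(W), (2,0)(W) — all W, so L
(6,1): →(5,1)(W), (4,1)(W), (2,1)(W) — all W, so L
(6,6): →(5,6)(W), (4,6)(W), (2,6)(W), (6,4)(W), (6,3)(W), (6,2)(W) — all W, so L
(6,7): →(5,7)(W), (4,7)(W), (2,7)(W), (6,5)(W), (6,4)(W), (6,3)(W) — all W, so L
(7,2): →(6,2)(W), (5,2)(W), (3,2)(W), (7,0)(W) — all W, so L
(7,3): →(6,3)(W), (5,3)(W), (3,3)(W), (7,1)(W), (7,0)(W) — all W, so L
(7,8): →(6,8)(W), (5,8)(W), (3,8)(W), (7,6)(W), (7,5)(W), (7,4)(W) — all W, so L
(7,9): →(6,9)(W), (5,9)(W), (3,9)(W), (7,7)(W), (7,6)(W), (7,5)(W) — all W, so L
Every other cell has at least one move into one of the L cells above, so it is W.
L cells per row: a=0: 4, a=1: 4, a=2: 2, a=3: 4, a=4: 4, a=5: 2, a=6: 4, a=7: 4; total 28.

28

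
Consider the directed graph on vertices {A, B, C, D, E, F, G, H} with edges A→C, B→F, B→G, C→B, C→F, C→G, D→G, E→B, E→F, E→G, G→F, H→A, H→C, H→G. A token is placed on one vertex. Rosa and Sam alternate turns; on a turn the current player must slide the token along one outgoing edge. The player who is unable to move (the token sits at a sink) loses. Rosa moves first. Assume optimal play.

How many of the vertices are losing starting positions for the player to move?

3

Work bottom-up. With no move the player to move loses. Otherwise the position is W if at least one move leads to an L position for the opponent, and L if every move leads to a W.
Every edge goes from a vertex to one that appears earlier in the order F, G, B, C, D, E, A, H, so processing vertices in that order labels each vertex after all of its successors.
F: no outgoing edge → L
G: can move to F, which is L ⇒ W
B: can move to F, which is L ⇒ W
C: can move to F, which is L ⇒ W
D: the only move is to G(W), a W ⇒ L
E: can move to F, which is L ⇒ W
A: the only move is to C(W), a W ⇒ L
H: can move to A, which is L ⇒ W
The L vertices are A, D, F; that is 3 in all.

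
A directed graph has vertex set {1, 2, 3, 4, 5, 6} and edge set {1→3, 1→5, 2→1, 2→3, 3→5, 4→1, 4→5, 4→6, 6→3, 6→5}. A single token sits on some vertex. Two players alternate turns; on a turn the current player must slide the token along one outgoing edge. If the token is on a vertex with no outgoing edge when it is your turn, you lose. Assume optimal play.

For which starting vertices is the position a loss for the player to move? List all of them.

2, 5

Compute win/loss labels from the base case upward. A position with no move is L. Any other position is W if it can reach an L in one move, else L.
Every edge goes from a vertex to one that appears earlier in the order 5, 3, 1, 6, 2, 4, so processing vertices in that order labels each vertex after all of its successors.
5: no outgoing edge → L
3: W (go to 5, an L position)
1: W (go to 5, an L position)
6: W (go to 5, an L position)
2: L (options 1(W), 3(W) are all W)
4: W (go to 5, an L position)
Reading off the rows marked L gives the requested list; there are 2 such vertices.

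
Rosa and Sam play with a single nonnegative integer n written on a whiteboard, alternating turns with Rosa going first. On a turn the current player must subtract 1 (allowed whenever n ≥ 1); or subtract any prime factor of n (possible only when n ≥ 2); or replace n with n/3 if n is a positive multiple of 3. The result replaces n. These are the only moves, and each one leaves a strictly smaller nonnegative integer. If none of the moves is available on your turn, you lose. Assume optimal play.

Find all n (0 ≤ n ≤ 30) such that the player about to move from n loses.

0, 4, 8, 14, 18, 22, 25, 27

Classify positions by backward induction: terminal positions (no move available) are L. From any other position, the mover wins iff some move reaches an L.
n=0: no move → L
n=1: reaches L-position 0 → W
n=2: reaches L-position 0 → W
n=3: reaches L-position 0 → W
n=4: only reaches 2(W), 3(W), all W → L
n=5: reaches L-position 0 → W
n=6: reaches L-position 4 → W
n=7: reaches L-position 0 → W
n=8: only reaches 6(W), 7(W), all W → L
n=9: reaches L-position 8 → W
n=10: reaches L-position 8 → W
n=11: reaches L-position 0 → W
n=12: reaches L-position 4 → W
n=13: reaches L-position 0 → W
n=14: only reaches 7(W), 12(W), 13(W), all W → L
n=15: reaches L-position 14 → W
n=16: reaches L-position 14 → W
n=17: reaches L-position 0 → W
n=18: only reaches 6(W), 15(W), 16(W), 17(W), all W → L
n=19: reaches L-position 0 → W
n=20: reaches L-position 18 → W
n=21: reaches L-position 14 → W
n=22: only reaches 11(W), 20(W), 21(W), all W → L
n=23: reaches L-position 0 → W
n=24: reaches L-position 8 → W
n=25: only reaches 20(W), 24(W), all W → L
n=26: reaches L-position 25 → W
n=27: only reaches 9(W), 24(W), 26(W), all W → L
n=28: reaches L-position 27 → W
n=29: reaches L-position 0 → W
n=30: reaches L-position 25 → W
Reading off the rows marked L gives the requested list; there are 8 such values of n.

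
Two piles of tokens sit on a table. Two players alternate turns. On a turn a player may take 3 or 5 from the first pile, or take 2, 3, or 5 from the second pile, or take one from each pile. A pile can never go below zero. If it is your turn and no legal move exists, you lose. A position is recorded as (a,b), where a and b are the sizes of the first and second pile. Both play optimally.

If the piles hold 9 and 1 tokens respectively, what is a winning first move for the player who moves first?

Move to (6,1).

Positions with no move are L. A position that does have a move is losing for the player to move precisely when every available move leads to a winning position for the opponent. Fill in the labels:
No move ever increases a pile, so every position that can arise here has a ≤ 9 and b ≤ 1; it is enough to label the cells with 0 ≤ a ≤ 9 and 0 ≤ b ≤ 1.
Every move lowers a or b (never raises either), so fill the grid row by row in increasing a, and left to right within a row: each cell's successors are then already labelled.
      b=0  b=1
a=0:    L    L
a=1:    L    W
a=2:    L    W
a=3:    W    W
a=4:    W    L
a=5:    W    W
a=6:    W    L
a=7:    W    W
a=8:    L    L
a=9:    L    W
Cells with no legal move (terminal, hence L): (0,0), (0,1), (1,0), (2,0).
The remaining L cells, each justified by listing all of its moves:
(4,1): only reaches (1,1)(W), (3,0)(W), all W → L
(6,1): only reaches (3,1)(W), (1,1)(W), (5,0)(W), all W → L
(8,0): only reaches (5,0)(W), (3,0)(W), all W → L
(8,1): only reaches (5,1)(W), (3,1)(W), (7,0)(W), all W → L
(9,0): only reaches (6,0)(W), (4,0)(W), all W → L
Every other cell has at least one move into one of the L cells above, so it is W.
From (9,1), the L positions reachable in one move are: (6,1), (4,1), (8,0). Any move reaching one of these is winning.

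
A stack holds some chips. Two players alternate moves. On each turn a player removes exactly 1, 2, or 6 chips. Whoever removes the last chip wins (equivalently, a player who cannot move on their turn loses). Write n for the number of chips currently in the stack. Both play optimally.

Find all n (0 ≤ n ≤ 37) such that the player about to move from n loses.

Use the standard recursion: the mover loses at a terminal position; elsewhere, the mover wins exactly when some move hands the opponent an L position.
n=0: no move → L
n=1: W (go to 0, an L position)
n=2: W (go to 0, an L position)
n=3: L (options 2(W), 1(W) are all W)
n=4: W (go to 3, an L position)
n=5: W (go to 3, an L position)
n=6: W (go to 0, an L position)
n=7: L (options 6(W), 5(W), 1(W) are all W)
n=8: W (go to 7, an L position)
n=9: W (go to 7, an L position)
n=10: L (options 9(W), 8(W), 4(W) are all W)
n=11: W (go to 10, an L position)
n=12: W (go to 10, an L position)
n=13: W (go to 7, an L position)
n=14: L (options 13(W), 12(W), 8(W) are all W)
n=15: W (go to 14, an L position)
n=16: W (go to 14, an L position)
n=17: L (options 16(W), 15(W), 11(W) are all W)
n=18: W (go to 17, an L position)
n=19: W (go to 17, an L position)
n=20: W (go to 14, an L position)
n=21: L (options 20(W), 19(W), 15(W) are all W)
n=22: W (go to 21, an L position)
n=23: W (go to 21, an L position)
n=24: L (options 23(W), 22(W), 18(W) are all W)
n=25: W (go to 24, an L position)
n=26: W (go to 24, an L position)
n=27: W (go to 21, an L position)
n=28: L (options 27(W), 26(W), 22(W) are all W)
n=29: W (go to 28, an L position)
n=30: W (go to 28, an L position)
n=31: L (options 30(W), 29(W), 25(W) are all W)
n=32: W (go to 31, an L position)
n=33: W (go to 31, an L position)
n=34: W (go to 28, an L position)
n=35: L (options 34(W), 33(W), 29(W) are all W)
n=36: W (go to 35, an L position)
n=37: W (go to 35, an L position)
The losing starting values of n are exactly the entries labelled L in this table (11 of them).

0, 3, 7, 10, 14, 17, 21, 24, 28, 31, 35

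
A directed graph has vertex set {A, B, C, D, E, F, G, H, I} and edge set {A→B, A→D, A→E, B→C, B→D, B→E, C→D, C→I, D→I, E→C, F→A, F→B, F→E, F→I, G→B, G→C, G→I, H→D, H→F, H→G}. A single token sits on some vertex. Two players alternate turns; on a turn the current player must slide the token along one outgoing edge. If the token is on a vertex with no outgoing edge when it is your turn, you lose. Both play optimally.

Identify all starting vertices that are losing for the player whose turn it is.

E, H, I

Label each position W (a win for the player to move) or L (a loss). A position with no legal move is L; any other position is W exactly when some move reaches an L, and L when every move reaches a W.
Every edge goes from a vertex to one that appears earlier in the order I, D, C, E, B, A, F, G, H, so processing vertices in that order labels each vertex after all of its successors.
I: no outgoing edge → L
D: →I(L), so W
C: →I(L), so W
E: →C(W) only, which is W, so L
B: →E(L), so W
A: →E(L), so W
F: →E(L), so W
G: →I(L), so W
H: →G(W), F(W), D(W) — all W, so L
Reading off the rows marked L gives the requested list; there are 3 such vertices.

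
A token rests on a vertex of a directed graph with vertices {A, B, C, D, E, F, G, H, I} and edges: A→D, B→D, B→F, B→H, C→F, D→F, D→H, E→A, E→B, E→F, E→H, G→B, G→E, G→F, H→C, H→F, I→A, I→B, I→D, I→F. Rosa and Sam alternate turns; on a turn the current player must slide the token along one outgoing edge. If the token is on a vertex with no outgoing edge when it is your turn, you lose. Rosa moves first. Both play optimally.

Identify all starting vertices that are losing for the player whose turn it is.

Work bottom-up. With no move the player to move loses. Otherwise the position is W if at least one move leads to an L position for the opponent, and L if every move leads to a W.
Every edge goes from a vertex to one that appears earlier in the order F, C, H, D, B, A, E, I, G, so processing vertices in that order labels each vertex after all of its successors.
F: no outgoing edge → L
C: W (go to F, an L position)
H: W (go to F, an L position)
D: W (go to F, an L position)
B: W (go to F, an L position)
A: L (sole option D(W) is W)
E: W (go to A, an L position)
I: W (go to A, an L position)
G: W (go to F, an L position)
Reading off the rows marked L gives the requested list; there are 2 such vertices.

A, F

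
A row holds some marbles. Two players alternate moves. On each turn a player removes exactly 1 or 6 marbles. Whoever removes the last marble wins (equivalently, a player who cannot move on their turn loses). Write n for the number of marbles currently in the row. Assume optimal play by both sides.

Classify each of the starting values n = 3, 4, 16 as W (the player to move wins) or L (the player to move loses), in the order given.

Label each position W (a win for the player to move) or L (a loss). A position with no legal move is L; any other position is W exactly when some move reaches an L, and L when every move reaches a W.
n=0: no move → L
n=1: can move to 0, which is L ⇒ W
n=2: the only move is to 1(W), a W ⇒ L
n=3: can move to 2, which is L ⇒ W
n=4: the only move is to 3(W), a W ⇒ L
n=5: can move to 4, which is L ⇒ W
n=6: can move to 0, which is L ⇒ W
n=7: moves to 6(W), 1(W); every one is W ⇒ L
n=8: can move to 7, which is L ⇒ W
n=9: moves to 8(W), 3(W); every one is W ⇒ L
n=10: can move to 9, which is L ⇒ W
n=11: moves to 10(W), 5(W); every one is W ⇒ L
n=12: can move to 11, which is L ⇒ W
n=13: can move to 7, which is L ⇒ W
n=14: moves to 13(W), 8(W); every one is W ⇒ L
n=15: can move to 14, which is L ⇒ W
n=16: moves to 15(W), 10(W); every one is W ⇒ L

3: W, 4: L, 16: L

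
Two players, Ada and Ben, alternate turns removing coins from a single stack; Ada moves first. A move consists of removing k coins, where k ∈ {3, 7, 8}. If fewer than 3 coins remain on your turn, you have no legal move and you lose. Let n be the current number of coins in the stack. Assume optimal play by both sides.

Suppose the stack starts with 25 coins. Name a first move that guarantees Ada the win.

Remove 3, leaving 22.

Positions with no move are L. A position that does have a move is losing for the player to move precisely when every available move leads to a winning position for the opponent. Fill in the labels:
n=0: no move → L
n=1: no move → L
n=2: no move → L
n=3: can move to 0, which is L ⇒ W
n=4: can move to 1, which is L ⇒ W
n=5: can move to 2, which is L ⇒ W
n=6: the only move is to 3(W), a W ⇒ L
n=7: can move to 0, which is L ⇒ W
n=8: can move to 1, which is L ⇒ W
n=9: can move to 6, which is L ⇒ W
n=10: can move to 2, which is L ⇒ W
n=11: moves to 8(W), 4(W), 3(W); every one is W ⇒ L
n=12: moves to 9(W), 5(W), 4(W); every one is W ⇒ L
n=13: can move to 6, which is L ⇒ W
n=14: can move to 11, which is L ⇒ W
n=15: can move to 12, which is L ⇒ W
n=16: moves to 13(W), 9(W), 8(W); every one is W ⇒ L
n=17: moves to 14(W), 10(W), 9(W); every one is W ⇒ L
n=18: can move to 11, which is L ⇒ W
n=19: can move to 16, which is L ⇒ W
n=20: can move to 17, which is L ⇒ W
n=21: moves to 18(W), 14(W), 13(W); every one is W ⇒ L
n=22: moves to 19(W), 15(W), 14(W); every one is W ⇒ L
n=23: can move to 16, which is L ⇒ W
n=24: can move to 21, which is L ⇒ W
n=25: can move to 22, which is L ⇒ W
From 25, the L positions reachable in one move are: 22, 17. Any move reaching one of these is winning.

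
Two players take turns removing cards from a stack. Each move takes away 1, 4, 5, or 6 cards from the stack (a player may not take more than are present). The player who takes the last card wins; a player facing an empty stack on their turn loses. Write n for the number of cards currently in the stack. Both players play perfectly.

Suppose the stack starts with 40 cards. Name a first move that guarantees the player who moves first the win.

Build the W/L table. Terminal = L. A non-terminal position is W if it has a move to some L; otherwise it is L.
n=0: no move → L
n=1: can move to 0, which is L ⇒ W
n=2: the only move is to 1(W), a W ⇒ L
n=3: can move to 2, which is L ⇒ W
n=4: can move to 0, which is L ⇒ W
n=5: can move to 0, which is L ⇒ W
n=6: can move to 2, which is L ⇒ W
n=7: can move to 2, which is L ⇒ W
n=8: can move to 2, which is L ⇒ W
n=9: moves to 8(W), 5(W), 4(W), 3(W); every one is W ⇒ L
n=10: can move to 9, which is L ⇒ W
n=11: moves to 10(W), 7(W), 6(W), 5(W); every one is W ⇒ L
n=12: can move to 11, which is L ⇒ W
n=13: can move to 9, which is L ⇒ W
n=14: can move to 9, which is L ⇒ W
n=15: can move to 11, which is L ⇒ W
n=16: can move to 11, which is L ⇒ W
n=17: can move to 11, which is L ⇒ W
n=18: moves to 17(W), 14(W), 13(W), 12(W); every one is W ⇒ L
n=19: can move to 18, which is L ⇒ W
n=20: moves to 19(W), 16(W), 15(W), 14(W); every one is W ⇒ L
n=21: can move to 20, which is L ⇒ W
n=22: can move to 18, which is L ⇒ W
n=23: can move to 18, which is L ⇒ W
n=24: can move to 20, which is L ⇒ W
n=25: can move to 20, which is L ⇒ W
n=26: can move to 20, which is L ⇒ W
n=27: moves to 26(W), 23(W), 22(W), 21(W); every one is W ⇒ L
n=28: can move to 27, which is L ⇒ W
n=29: moves to 28(W), 25(W), 24(W), 23(W); every one is W ⇒ L
n=30: can move to 29, which is L ⇒ W
n=31: can move to 27, which is L ⇒ W
n=32: can move to 27, which is L ⇒ W
n=33: can move to 29, which is L ⇒ W
n=34: can move to 29, which is L ⇒ W
n=35: can move to 29, which is L ⇒ W
n=36: moves to 35(W), 32(W), 31(W), 30(W); every one is W ⇒ L
n=37: can move to 36, which is L ⇒ W
n=38: moves to 37(W), 34(W), 33(W), 32(W); every one is W ⇒ L
n=39: can move to 38, which is L ⇒ W
n=40: can move to 36, which is L ⇒ W
From 40, the L positions reachable in one move are: 36.

Remove 4, leaving 36.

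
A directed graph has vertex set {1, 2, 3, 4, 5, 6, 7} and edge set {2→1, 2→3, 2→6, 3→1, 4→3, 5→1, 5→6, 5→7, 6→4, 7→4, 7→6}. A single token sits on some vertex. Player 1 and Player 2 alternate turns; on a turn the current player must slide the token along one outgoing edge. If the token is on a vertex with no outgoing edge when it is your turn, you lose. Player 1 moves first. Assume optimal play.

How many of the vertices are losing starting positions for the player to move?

Use the standard recursion: the mover loses at a terminal position; elsewhere, the mover wins exactly when some move hands the opponent an L position.
Every edge goes from a vertex to one that appears earlier in the order 1, 3, 4, 6, 7, 2, 5, so processing vertices in that order labels each vertex after all of its successors.
1: no outgoing edge → L
3: can move to 1, which is L ⇒ W
4: the only move is to 3(W), a W ⇒ L
6: can move to 4, which is L ⇒ W
7: can move to 4, which is L ⇒ W
2: can move to 1, which is L ⇒ W
5: can move to 1, which is L ⇒ W
The L vertices are 1, 4; that is 2 in all.

2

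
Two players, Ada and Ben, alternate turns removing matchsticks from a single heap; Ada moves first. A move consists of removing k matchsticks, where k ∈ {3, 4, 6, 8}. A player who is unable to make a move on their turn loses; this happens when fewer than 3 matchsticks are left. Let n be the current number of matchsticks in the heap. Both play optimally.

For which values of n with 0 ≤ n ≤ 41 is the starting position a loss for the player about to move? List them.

Label each position W (a win for the player to move) or L (a loss). A position with no legal move is L; any other position is W exactly when some move reaches an L, and L when every move reaches a W.
n=0: no move → L
n=1: no move → L
n=2: no move → L
n=3: can move to 0, which is L ⇒ W
n=4: can move to 1, which is L ⇒ W
n=5: can move to 2, which is L ⇒ W
n=6: can move to 2, which is L ⇒ W
n=7: can move to 1, which is L ⇒ W
n=8: can move to 2, which is L ⇒ W
n=9: can move to 1, which is L ⇒ W
n=10: can move to 2, which is L ⇒ W
n=11: moves to 8(W), 7(W), 5(W), 3(W); every one is W ⇒ L
n=12: moves to 9(W), 8(W), 6(W), 4(W); every one is W ⇒ L
n=13: moves to 10(W), 9(W), 7(W), 5(W); every one is W ⇒ L
n=14: can move to 11, which is L ⇒ W
n=15: can move to 12, which is L ⇒ W
n=16: can move to 13, which is L ⇒ W
n=17: can move to 13, which is L ⇒ W
n=18: can move to 12, which is L ⇒ W
n=19: can move to 13, which is L ⇒ W
n=20: can move to 12, which is L ⇒ W
n=21: can move to 13, which is L ⇒ W
n=22: moves to 19(W), 18(W), 16(W), 14(W); every one is W ⇒ L
n=23: moves to 20(W), 19(W), 17(W), 15(W); every one is W ⇒ L
n=24: moves to 21(W), 20(W), 18(W), 16(W); every one is W ⇒ L
n=25: can move to 22, which is L ⇒ W
n=26: can move to 23, which is L ⇒ W
n=27: can move to 24, which is L ⇒ W
n=28: can move to 24, which is L ⇒ W
n=29: can move to 23, which is L ⇒ W
n=30: can move to 24, which is L ⇒ W
n=31: can move to 23, which is L ⇒ W
n=32: can move to 24, which is L ⇒ W
n=33: moves to 30(W), 29(W), 27(W), 25(W); every one is W ⇒ L
n=34: moves to 31(W), 30(W), 28(W), 26(W); every one is W ⇒ L
n=35: moves to 32(W), 31(W), 29(W), 27(W); every one is W ⇒ L
n=36: can move to 33, which is L ⇒ W
n=37: can move to 34, which is L ⇒ W
n=38: can move to 35, which is L ⇒ W
n=39: can move to 35, which is L ⇒ W
n=40: can move to 34, which is L ⇒ W
n=41: can move to 35, which is L ⇒ W
Reading off the rows marked L gives the requested list; there are 12 such values of n.

0, 1, 2, 11, 12, 13, 22, 23, 24, 33, 34, 35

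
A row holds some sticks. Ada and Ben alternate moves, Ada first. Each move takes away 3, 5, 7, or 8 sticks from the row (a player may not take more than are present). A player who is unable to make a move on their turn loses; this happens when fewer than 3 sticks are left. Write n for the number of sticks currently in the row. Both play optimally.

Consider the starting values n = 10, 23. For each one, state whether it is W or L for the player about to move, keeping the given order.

10: W, 23: L

Label each position W (a win for the player to move) or L (a loss). A position with no legal move is L; any other position is W exactly when some move reaches an L, and L when every move reaches a W.
n=0: no move → L
n=1: no move → L
n=2: no move → L
n=3: →0(L), so W
n=4: →1(L), so W
n=5: →2(L), so W
n=6: →1(L), so W
n=7: →2(L), so W
n=8: →1(L), so W
n=9: →2(L), so W
n=10: →2(L), so W
n=11: →8(W), 6(W), 4(W), 3(W) — all W, so L
n=12: →9(W), 7(W), 5(W), 4(W) — all W, so L
n=13: →10(W), 8(W), 6(W), 5(W) — all W, so L
n=14: →11(L), so W
n=15: →12(L), so W
n=16: →13(L), so W
n=17: →12(L), so W
n=18: →13(L), so W
n=19: →12(L), so W
n=20: →13(L), so W
n=21: →13(L), so W
n=22: →19(W), 17(W), 15(W), 14(W) — all W, so L
n=23: →20(W), 18(W), 16(W), 15(W) — all W, so L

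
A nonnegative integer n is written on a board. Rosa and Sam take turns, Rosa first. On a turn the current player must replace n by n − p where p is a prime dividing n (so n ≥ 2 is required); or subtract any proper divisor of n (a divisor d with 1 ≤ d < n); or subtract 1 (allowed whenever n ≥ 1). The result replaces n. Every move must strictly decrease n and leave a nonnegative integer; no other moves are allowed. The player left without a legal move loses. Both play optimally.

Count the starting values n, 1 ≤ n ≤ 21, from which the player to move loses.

4

Label each position W (a win for the player to move) or L (a loss). A position with no legal move is L; any other position is W exactly when some move reaches an L, and L when every move reaches a W.
n=0: no move → L
n=1: W (go to 0, an L position)
n=2: W (go to 0, an L position)
n=3: W (go to 0, an L position)
n=4: L (options 2(W), 3(W) are all W)
n=5: W (go to 0, an L position)
n=6: W (go to 4, an L position)
n=7: W (go to 0, an L position)
n=8: W (go to 4, an L position)
n=9: L (options 6(W), 8(W) are all W)
n=10: W (go to 9, an L position)
n=11: W (go to 0, an L position)
n=12: W (go to 9, an L position)
n=13: W (go to 0, an L position)
n=14: L (options 7(W), 12(W), 13(W) are all W)
n=15: W (go to 14, an L position)
n=16: W (go to 14, an L position)
n=17: W (go to 0, an L position)
n=18: W (go to 9, an L position)
n=19: W (go to 0, an L position)
n=20: L (options 10(W), 15(W), 16(W), 18(W), 19(W) are all W)
n=21: W (go to 14, an L position)
L entries with 1 ≤ n ≤ 21 (n=0 is outside the asked range and is not counted): n = 4, 9, 14, 20; that makes 4.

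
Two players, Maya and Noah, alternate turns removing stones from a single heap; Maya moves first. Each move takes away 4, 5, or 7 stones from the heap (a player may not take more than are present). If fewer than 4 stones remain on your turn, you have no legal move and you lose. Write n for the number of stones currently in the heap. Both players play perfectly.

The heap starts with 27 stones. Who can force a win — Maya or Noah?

Maya wins.

Classify positions by backward induction: terminal positions (no move available) are L. From any other position, the mover wins iff some move reaches an L.
n=0: no move → L
n=1: no move → L
n=2: no move → L
n=3: no move → L
n=4: W (go to 0, an L position)
n=5: W (go to 1, an L position)
n=6: W (go to 2, an L position)
n=7: W (go to 3, an L position)
n=8: W (go to 3, an L position)
n=9: W (go to 2, an L position)
n=10: W (go to 3, an L position)
n=11: L (options 7(W), 6(W), 4(W) are all W)
n=12: L (options 8(W), 7(W), 5(W) are all W)
n=13: L (options 9(W), 8(W), 6(W) are all W)
n=14: L (options 10(W), 9(W), 7(W) are all W)
n=15: W (go to 11, an L position)
n=16: W (go to 12, an L position)
n=17: W (go to 13, an L position)
n=18: W (go to 14, an L position)
n=19: W (go to 14, an L position)
n=20: W (go to 13, an L position)
n=21: W (go to 14, an L position)
n=22: L (options 18(W), 17(W), 15(W) are all W)
n=23: L (options 19(W), 18(W), 16(W) are all W)
n=24: L (options 20(W), 19(W), 17(W) are all W)
n=25: L (options 21(W), 20(W), 18(W) are all W)
n=26: W (go to 22, an L position)
n=27: W (go to 23, an L position)
From 27 Maya can remove 4, leaving 23, reaching an L position.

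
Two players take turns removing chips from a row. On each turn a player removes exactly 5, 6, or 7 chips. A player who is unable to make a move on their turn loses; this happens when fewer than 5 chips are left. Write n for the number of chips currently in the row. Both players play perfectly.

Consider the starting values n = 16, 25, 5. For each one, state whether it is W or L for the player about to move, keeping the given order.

16: L, 25: L, 5: W

Use the standard recursion: the mover loses at a terminal position; elsewhere, the mover wins exactly when some move hands the opponent an L position.
n=0: no move → L
n=1: no move → L
n=2: no move → L
n=3: no move → L
n=4: no move → L
n=5: →0(L), so W
n=6: →1(L), so W
n=7: →2(L), so W
n=8: →3(L), so W
n=9: →4(L), so W
n=10: →4(L), so W
n=11: →4(L), so W
n=12: →7(W), 6(W), 5(W) — all W, so L
n=13: →8(W), 7(W), 6(W) — all W, so L
n=14: →9(W), 8(W), 7(W) — all W, so L
n=15: →10(W), 9(W), 8(W) — all W, so L
n=16: →11(W), 10(W), 9(W) — all W, so L
n=17: →12(L), so W
n=18: →13(L), so W
n=19: →14(L), so W
n=20: →15(L), so W
n=21: →16(L), so W
n=22: →16(L), so W
n=23: →16(L), so W
n=24: →19(W), 18(W), 17(W) — all W, so L
n=25: →20(W), 19(W), 18(W) — all W, so L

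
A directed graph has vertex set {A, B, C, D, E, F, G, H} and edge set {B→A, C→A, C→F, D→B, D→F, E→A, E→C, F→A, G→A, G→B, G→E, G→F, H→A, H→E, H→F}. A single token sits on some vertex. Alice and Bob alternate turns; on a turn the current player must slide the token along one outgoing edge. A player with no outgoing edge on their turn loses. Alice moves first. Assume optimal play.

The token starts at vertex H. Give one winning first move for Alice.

Build the W/L table. Terminal = L. A non-terminal position is W if it has a move to some L; otherwise it is L.
Every edge goes from a vertex to one that appears earlier in the order A, F, C, E, H, B, G, D, so processing vertices in that order labels each vertex after all of its successors.
A: no outgoing edge → L
F: reaches L-position A → W
C: reaches L-position A → W
E: reaches L-position A → W
H: reaches L-position A → W
B: reaches L-position A → W
G: reaches L-position A → W
D: only reaches B(W), F(W), all W → L
From H, the L positions reachable in one move are: A.

Move to A.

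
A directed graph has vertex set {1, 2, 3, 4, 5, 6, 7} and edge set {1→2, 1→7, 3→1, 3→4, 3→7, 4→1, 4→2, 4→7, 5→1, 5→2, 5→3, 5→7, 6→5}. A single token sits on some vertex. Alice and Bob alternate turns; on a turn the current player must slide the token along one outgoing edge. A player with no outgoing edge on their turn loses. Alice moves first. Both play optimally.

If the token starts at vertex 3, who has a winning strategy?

Alice wins.

Compute win/loss labels from the base case upward. A position with no move is L. Any other position is W if it can reach an L in one move, else L.
Every edge goes from a vertex to one that appears earlier in the order 7, 2, 1, 4, 3, 5, 6, so processing vertices in that order labels each vertex after all of its successors.
7: no outgoing edge → L
2: no outgoing edge → L
1: W (go to 2, an L position)
4: W (go to 2, an L position)
3: W (go to 7, an L position)
5: W (go to 2, an L position)
6: L (sole option 5(W) is W)
The starting position 3 is W: Alice should move to 7, handing over an L position.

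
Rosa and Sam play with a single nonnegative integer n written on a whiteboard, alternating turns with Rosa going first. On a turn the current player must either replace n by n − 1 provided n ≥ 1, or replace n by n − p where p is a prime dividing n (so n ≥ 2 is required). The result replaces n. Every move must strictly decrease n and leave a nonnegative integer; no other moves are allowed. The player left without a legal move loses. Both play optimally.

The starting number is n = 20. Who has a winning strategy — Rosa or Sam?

Sam wins.

Compute win/loss labels from the base case upward. A position with no move is L. Any other position is W if it can reach an L in one move, else L.
n=0: no move → L
n=1: reaches L-position 0 → W
n=2: reaches L-position 0 → W
n=3: reaches L-position 0 → W
n=4: only reaches 2(W), 3(W), all W → L
n=5: reaches L-position 0 → W
n=6: reaches L-position 4 → W
n=7: reaches L-position 0 → W
n=8: only reaches 6(W), 7(W), all W → L
n=9: reaches L-position 8 → W
n=10: reaches L-position 8 → W
n=11: reaches L-position 0 → W
n=12: only reaches 9(W), 10(W), 11(W), all W → L
n=13: reaches L-position 0 → W
n=14: reaches L-position 12 → W
n=15: reaches L-position 12 → W
n=16: only reaches 14(W), 15(W), all W → L
n=17: reaches L-position 0 → W
n=18: reaches L-position 16 → W
n=19: reaches L-position 0 → W
n=20: only reaches 15(W), 18(W), 19(W), all W → L
The starting position 20 is L: whatever Rosa does, the opponent receives a W position.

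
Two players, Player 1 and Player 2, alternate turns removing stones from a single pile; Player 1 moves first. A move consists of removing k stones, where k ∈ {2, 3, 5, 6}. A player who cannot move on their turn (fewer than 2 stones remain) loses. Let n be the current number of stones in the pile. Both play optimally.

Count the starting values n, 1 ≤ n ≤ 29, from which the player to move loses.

7

Classify positions by backward induction: terminal positions (no move available) are L. From any other position, the mover wins iff some move reaches an L.
n=0: no move → L
n=1: no move → L
n=2: can move to 0, which is L ⇒ W
n=3: can move to 1, which is L ⇒ W
n=4: can move to 1, which is L ⇒ W
n=5: can move to 0, which is L ⇒ W
n=6: can move to 1, which is L ⇒ W
n=7: can move to 1, which is L ⇒ W
n=8: moves to 6(W), 5(W), 3(W), 2(W); every one is W ⇒ L
n=9: moves to 7(W), 6(W), 4(W), 3(W); every one is W ⇒ L
n=10: can move to 8, which is L ⇒ W
n=11: can move to 9, which is L ⇒ W
n=12: can move to 9, which is L ⇒ W
n=13: can move to 8, which is L ⇒ W
n=14: can move to 9, which is L ⇒ W
n=15: can move to 9, which is L ⇒ W
n=16: moves to 14(W), 13(W), 11(W), 10(W); every one is W ⇒ L
n=17: moves to 15(W), 14(W), 12(W), 11(W); every one is W ⇒ L
n=18: can move to 16, which is L ⇒ W
n=19: can move to 17, which is L ⇒ W
n=20: can move to 17, which is L ⇒ W
n=21: can move to 16, which is L ⇒ W
n=22: can move to 17, which is L ⇒ W
n=23: can move to 17, which is L ⇒ W
n=24: moves to 22(W), 21(W), 19(W), 18(W); every one is W ⇒ L
n=25: moves to 23(W), 22(W), 20(W), 19(W); every one is W ⇒ L
n=26: can move to 24, which is L ⇒ W
n=27: can move to 25, which is L ⇒ W
n=28: can move to 25, which is L ⇒ W
n=29: can move to 24, which is L ⇒ W
L entries with 1 ≤ n ≤ 29 (n=0 is outside the asked range and is not counted): n = 1, 8, 9, 16, 17, 24, 25; that makes 7.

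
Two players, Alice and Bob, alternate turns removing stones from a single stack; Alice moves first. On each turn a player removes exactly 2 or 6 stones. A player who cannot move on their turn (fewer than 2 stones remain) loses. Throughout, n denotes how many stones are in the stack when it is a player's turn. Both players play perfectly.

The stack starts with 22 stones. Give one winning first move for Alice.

Label each position W (a win for the player to move) or L (a loss). A position with no legal move is L; any other position is W exactly when some move reaches an L, and L when every move reaches a W.
n=0: no move → L
n=1: no move → L
n=2: can move to 0, which is L ⇒ W
n=3: can move to 1, which is L ⇒ W
n=4: the only move is to 2(W), a W ⇒ L
n=5: the only move is to 3(W), a W ⇒ L
n=6: can move to 4, which is L ⇒ W
n=7: can move to 5, which is L ⇒ W
n=8: moves to 6(W), 2(W); every one is W ⇒ L
n=9: moves to 7(W), 3(W); every one is W ⇒ L
n=10: can move to 8, which is L ⇒ W
n=11: can move to 9, which is L ⇒ W
n=12: moves to 10(W), 6(W); every one is W ⇒ L
n=13: moves to 11(W), 7(W); every one is W ⇒ L
n=14: can move to 12, which is L ⇒ W
n=15: can move to 13, which is L ⇒ W
n=16: moves to 14(W), 10(W); every one is W ⇒ L
n=17: moves to 15(W), 11(W); every one is W ⇒ L
n=18: can move to 16, which is L ⇒ W
n=19: can move to 17, which is L ⇒ W
n=20: moves to 18(W), 14(W); every one is W ⇒ L
n=21: moves to 19(W), 15(W); every one is W ⇒ L
n=22: can move to 20, which is L ⇒ W
From 22, the L positions reachable in one move are: 20, 16. Any move reaching one of these is winning.

Remove 2, leaving 20.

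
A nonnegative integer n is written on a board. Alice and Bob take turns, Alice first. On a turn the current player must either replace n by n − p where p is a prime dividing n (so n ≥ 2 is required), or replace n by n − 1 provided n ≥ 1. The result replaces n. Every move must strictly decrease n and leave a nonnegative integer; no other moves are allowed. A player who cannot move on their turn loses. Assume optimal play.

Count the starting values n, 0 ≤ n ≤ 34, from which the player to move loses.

9

Classify positions by backward induction: terminal positions (no move available) are L. From any other position, the mover wins iff some move reaches an L.
n=0: no move → L
n=1: can move to 0, which is L ⇒ W
n=2: can move to 0, which is L ⇒ W
n=3: can move to 0, which is L ⇒ W
n=4: moves to 2(W), 3(W); every one is W ⇒ L
n=5: can move to 0, which is L ⇒ W
n=6: can move to 4, which is L ⇒ W
n=7: can move to 0, which is L ⇒ W
n=8: moves to 6(W), 7(W); every one is W ⇒ L
n=9: can move to 8, which is L ⇒ W
n=10: can move to 8, which is L ⇒ W
n=11: can move to 0, which is L ⇒ W
n=12: moves to 9(W), 10(W), 11(W); every one is W ⇒ L
n=13: can move to 0, which is L ⇒ W
n=14: can move to 12, which is L ⇒ W
n=15: can move to 12, which is L ⇒ W
n=16: moves to 14(W), 15(W); every one is W ⇒ L
n=17: can move to 0, which is L ⇒ W
n=18: can move to 16, which is L ⇒ W
n=19: can move to 0, which is L ⇒ W
n=20: moves to 15(W), 18(W), 19(W); every one is W ⇒ L
n=21: can move to 20, which is L ⇒ W
n=22: can move to 20, which is L ⇒ W
n=23: can move to 0, which is L ⇒ W
n=24: moves to 21(W), 22(W), 23(W); every one is W ⇒ L
n=25: can move to 20, which is L ⇒ W
n=26: can move to 24, which is L ⇒ W
n=27: can move to 24, which is L ⇒ W
n=28: moves to 21(W), 26(W), 27(W); every one is W ⇒ L
n=29: can move to 0, which is L ⇒ W
n=30: can move to 28, which is L ⇒ W
n=31: can move to 0, which is L ⇒ W
n=32: moves to 30(W), 31(W); every one is W ⇒ L
n=33: can move to 32, which is L ⇒ W
n=34: can move to 32, which is L ⇒ W
L entries with 0 ≤ n ≤ 34: n = 0, 4, 8, 12, 16, 20, 24, 28, 32; that makes 9.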